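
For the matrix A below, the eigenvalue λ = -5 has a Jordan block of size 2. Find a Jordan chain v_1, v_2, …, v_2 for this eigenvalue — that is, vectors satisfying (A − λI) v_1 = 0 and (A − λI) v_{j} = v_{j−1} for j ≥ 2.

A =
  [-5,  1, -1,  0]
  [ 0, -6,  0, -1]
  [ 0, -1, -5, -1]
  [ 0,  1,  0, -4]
A Jordan chain for λ = -5 of length 2:
v_1 = (1, -1, -1, 1)ᵀ
v_2 = (0, 1, 0, 0)ᵀ

Let N = A − (-5)·I. We want v_2 with N^2 v_2 = 0 but N^1 v_2 ≠ 0; then v_{j-1} := N · v_j for j = 2, …, 2.

Pick v_2 = (0, 1, 0, 0)ᵀ.
Then v_1 = N · v_2 = (1, -1, -1, 1)ᵀ.

Sanity check: (A − (-5)·I) v_1 = (0, 0, 0, 0)ᵀ = 0. ✓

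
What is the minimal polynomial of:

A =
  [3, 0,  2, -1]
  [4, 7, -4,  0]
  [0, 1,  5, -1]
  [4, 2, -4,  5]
x^2 - 10*x + 25

The characteristic polynomial is χ_A(x) = (x - 5)^4, so the eigenvalues are known. The minimal polynomial is
  m_A(x) = Π_λ (x − λ)^{k_λ}
where k_λ is the size of the *largest* Jordan block for λ (equivalently, the smallest k with (A − λI)^k v = 0 for every generalised eigenvector v of λ).

  λ = 5: largest Jordan block has size 2, contributing (x − 5)^2

So m_A(x) = (x - 5)^2 = x^2 - 10*x + 25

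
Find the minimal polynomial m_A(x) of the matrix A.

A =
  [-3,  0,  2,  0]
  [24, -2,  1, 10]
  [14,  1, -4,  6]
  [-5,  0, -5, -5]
x^4 + 14*x^3 + 72*x^2 + 162*x + 135

The characteristic polynomial is χ_A(x) = (x + 3)^3*(x + 5), so the eigenvalues are known. The minimal polynomial is
  m_A(x) = Π_λ (x − λ)^{k_λ}
where k_λ is the size of the *largest* Jordan block for λ (equivalently, the smallest k with (A − λI)^k v = 0 for every generalised eigenvector v of λ).

  λ = -5: largest Jordan block has size 1, contributing (x + 5)
  λ = -3: largest Jordan block has size 3, contributing (x + 3)^3

So m_A(x) = (x + 3)^3*(x + 5) = x^4 + 14*x^3 + 72*x^2 + 162*x + 135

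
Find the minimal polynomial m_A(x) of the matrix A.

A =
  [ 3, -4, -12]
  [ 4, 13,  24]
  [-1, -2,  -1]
x^2 - 10*x + 25

The characteristic polynomial is χ_A(x) = (x - 5)^3, so the eigenvalues are known. The minimal polynomial is
  m_A(x) = Π_λ (x − λ)^{k_λ}
where k_λ is the size of the *largest* Jordan block for λ (equivalently, the smallest k with (A − λI)^k v = 0 for every generalised eigenvector v of λ).

  λ = 5: largest Jordan block has size 2, contributing (x − 5)^2

So m_A(x) = (x - 5)^2 = x^2 - 10*x + 25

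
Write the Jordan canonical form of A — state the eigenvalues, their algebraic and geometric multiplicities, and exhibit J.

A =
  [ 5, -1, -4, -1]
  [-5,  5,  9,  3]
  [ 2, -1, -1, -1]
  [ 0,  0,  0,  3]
J_3(3) ⊕ J_1(3)

The characteristic polynomial is
  det(x·I − A) = x^4 - 12*x^3 + 54*x^2 - 108*x + 81 = (x - 3)^4

Eigenvalues and multiplicities (the geometric multiplicity of λ is n − rank(A − λI), which equals the number of Jordan blocks for λ):
  λ = 3: algebraic multiplicity = 4, geometric multiplicity = 2

Determining the block sizes for each eigenvalue:
  λ = 3: with am = 4 and gm = 2, the partition is not yet determined (e.g. several partitions of 4 into 2 parts exist). Let N = A − (3)·I. Computing rank(N^1) = 2, rank(N^2) = 1, rank(N^3) = 0; the number of blocks of size ≥ j is rank(N^{j−1}) − rank(N^j), giving [2, 1, 1]. So we have 1 block(s) of size 3, 1 block(s) of size 1 → block sizes [3, 1]

Assembling the blocks gives a Jordan form
J =
  [3, 1, 0, 0]
  [0, 3, 1, 0]
  [0, 0, 3, 0]
  [0, 0, 0, 3]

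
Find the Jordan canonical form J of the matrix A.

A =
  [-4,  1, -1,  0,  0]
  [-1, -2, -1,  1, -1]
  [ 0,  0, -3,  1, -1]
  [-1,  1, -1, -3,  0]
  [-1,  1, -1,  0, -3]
J_2(-3) ⊕ J_2(-3) ⊕ J_1(-3)

The characteristic polynomial is
  det(x·I − A) = x^5 + 15*x^4 + 90*x^3 + 270*x^2 + 405*x + 243 = (x + 3)^5

Eigenvalues and multiplicities (the geometric multiplicity of λ is n − rank(A − λI), which equals the number of Jordan blocks for λ):
  λ = -3: algebraic multiplicity = 5, geometric multiplicity = 3

Determining the block sizes for each eigenvalue:
  λ = -3: with am = 5 and gm = 3, the partition is not yet determined (e.g. several partitions of 5 into 3 parts exist). Let N = A − (-3)·I. Computing rank(N^1) = 2, rank(N^2) = 0; the number of blocks of size ≥ j is rank(N^{j−1}) − rank(N^j), giving [3, 2]. So we have 2 block(s) of size 2, 1 block(s) of size 1 → block sizes [2, 2, 1]

Assembling the blocks gives a Jordan form
J =
  [-3,  1,  0,  0,  0]
  [ 0, -3,  0,  0,  0]
  [ 0,  0, -3,  1,  0]
  [ 0,  0,  0, -3,  0]
  [ 0,  0,  0,  0, -3]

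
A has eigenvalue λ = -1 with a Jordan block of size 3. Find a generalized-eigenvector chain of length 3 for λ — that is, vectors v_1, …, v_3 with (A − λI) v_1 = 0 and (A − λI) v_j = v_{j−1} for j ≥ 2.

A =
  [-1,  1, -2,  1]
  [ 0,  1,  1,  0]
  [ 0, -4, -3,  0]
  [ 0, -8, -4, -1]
A Jordan chain for λ = -1 of length 3:
v_1 = (2, 0, 0, 0)ᵀ
v_2 = (1, 2, -4, -8)ᵀ
v_3 = (0, 1, 0, 0)ᵀ

Let N = A − (-1)·I. We want v_3 with N^3 v_3 = 0 but N^2 v_3 ≠ 0; then v_{j-1} := N · v_j for j = 3, …, 2.

Pick v_3 = (0, 1, 0, 0)ᵀ.
Then v_2 = N · v_3 = (1, 2, -4, -8)ᵀ.
Then v_1 = N · v_2 = (2, 0, 0, 0)ᵀ.

Sanity check: (A − (-1)·I) v_1 = (0, 0, 0, 0)ᵀ = 0. ✓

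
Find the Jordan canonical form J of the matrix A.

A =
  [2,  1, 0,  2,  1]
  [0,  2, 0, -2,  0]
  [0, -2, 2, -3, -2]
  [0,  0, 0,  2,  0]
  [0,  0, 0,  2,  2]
J_2(2) ⊕ J_2(2) ⊕ J_1(2)

The characteristic polynomial is
  det(x·I − A) = x^5 - 10*x^4 + 40*x^3 - 80*x^2 + 80*x - 32 = (x - 2)^5

Eigenvalues and multiplicities (the geometric multiplicity of λ is n − rank(A − λI), which equals the number of Jordan blocks for λ):
  λ = 2: algebraic multiplicity = 5, geometric multiplicity = 3

Determining the block sizes for each eigenvalue:
  λ = 2: with am = 5 and gm = 3, the partition is not yet determined (e.g. several partitions of 5 into 3 parts exist). Let N = A − (2)·I. Computing rank(N^1) = 2, rank(N^2) = 0; the number of blocks of size ≥ j is rank(N^{j−1}) − rank(N^j), giving [3, 2]. So we have 2 block(s) of size 2, 1 block(s) of size 1 → block sizes [2, 2, 1]

Assembling the blocks gives a Jordan form
J =
  [2, 1, 0, 0, 0]
  [0, 2, 0, 0, 0]
  [0, 0, 2, 1, 0]
  [0, 0, 0, 2, 0]
  [0, 0, 0, 0, 2]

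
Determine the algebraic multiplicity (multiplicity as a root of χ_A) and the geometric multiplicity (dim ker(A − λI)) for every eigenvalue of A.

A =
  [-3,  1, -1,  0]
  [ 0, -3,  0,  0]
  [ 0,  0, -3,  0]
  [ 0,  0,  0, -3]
λ = -3: alg = 4, geom = 3

Step 1 — factor the characteristic polynomial to read off the algebraic multiplicities:
  χ_A(x) = (x + 3)^4

Step 2 — compute geometric multiplicities via the rank-nullity identity g(λ) = n − rank(A − λI):
  rank(A − (-3)·I) = 1, so dim ker(A − (-3)·I) = n − 1 = 3

Summary:
  λ = -3: algebraic multiplicity = 4, geometric multiplicity = 3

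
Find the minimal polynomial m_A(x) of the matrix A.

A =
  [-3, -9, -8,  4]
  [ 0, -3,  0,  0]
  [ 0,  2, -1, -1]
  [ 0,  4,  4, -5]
x^2 + 6*x + 9

The characteristic polynomial is χ_A(x) = (x + 3)^4, so the eigenvalues are known. The minimal polynomial is
  m_A(x) = Π_λ (x − λ)^{k_λ}
where k_λ is the size of the *largest* Jordan block for λ (equivalently, the smallest k with (A − λI)^k v = 0 for every generalised eigenvector v of λ).

  λ = -3: largest Jordan block has size 2, contributing (x + 3)^2

So m_A(x) = (x + 3)^2 = x^2 + 6*x + 9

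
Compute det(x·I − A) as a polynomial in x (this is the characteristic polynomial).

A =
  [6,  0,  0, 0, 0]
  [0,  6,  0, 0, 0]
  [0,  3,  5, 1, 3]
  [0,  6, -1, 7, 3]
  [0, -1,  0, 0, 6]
x^5 - 30*x^4 + 360*x^3 - 2160*x^2 + 6480*x - 7776

Expanding det(x·I − A) (e.g. by cofactor expansion or by noting that A is similar to its Jordan form J, which has the same characteristic polynomial as A) gives
  χ_A(x) = x^5 - 30*x^4 + 360*x^3 - 2160*x^2 + 6480*x - 7776
which factors as (x - 6)^5. The eigenvalues (with algebraic multiplicities) are λ = 6 with multiplicity 5.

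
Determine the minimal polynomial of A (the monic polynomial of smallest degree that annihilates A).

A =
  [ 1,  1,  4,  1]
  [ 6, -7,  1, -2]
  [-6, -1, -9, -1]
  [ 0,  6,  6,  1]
x^3 + 9*x^2 + 24*x + 20

The characteristic polynomial is χ_A(x) = (x + 2)^2*(x + 5)^2, so the eigenvalues are known. The minimal polynomial is
  m_A(x) = Π_λ (x − λ)^{k_λ}
where k_λ is the size of the *largest* Jordan block for λ (equivalently, the smallest k with (A − λI)^k v = 0 for every generalised eigenvector v of λ).

  λ = -5: largest Jordan block has size 1, contributing (x + 5)
  λ = -2: largest Jordan block has size 2, contributing (x + 2)^2

So m_A(x) = (x + 2)^2*(x + 5) = x^3 + 9*x^2 + 24*x + 20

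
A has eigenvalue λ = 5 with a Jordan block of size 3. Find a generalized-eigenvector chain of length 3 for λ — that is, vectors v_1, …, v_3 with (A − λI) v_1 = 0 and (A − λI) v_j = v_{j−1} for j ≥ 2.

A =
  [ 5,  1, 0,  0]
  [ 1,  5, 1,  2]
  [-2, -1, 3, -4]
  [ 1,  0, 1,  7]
A Jordan chain for λ = 5 of length 3:
v_1 = (1, 0, -1, 0)ᵀ
v_2 = (0, 1, -2, 1)ᵀ
v_3 = (1, 0, 0, 0)ᵀ

Let N = A − (5)·I. We want v_3 with N^3 v_3 = 0 but N^2 v_3 ≠ 0; then v_{j-1} := N · v_j for j = 3, …, 2.

Pick v_3 = (1, 0, 0, 0)ᵀ.
Then v_2 = N · v_3 = (0, 1, -2, 1)ᵀ.
Then v_1 = N · v_2 = (1, 0, -1, 0)ᵀ.

Sanity check: (A − (5)·I) v_1 = (0, 0, 0, 0)ᵀ = 0. ✓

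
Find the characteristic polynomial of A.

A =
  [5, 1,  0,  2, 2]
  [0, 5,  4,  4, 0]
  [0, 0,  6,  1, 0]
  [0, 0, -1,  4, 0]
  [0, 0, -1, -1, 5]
x^5 - 25*x^4 + 250*x^3 - 1250*x^2 + 3125*x - 3125

Expanding det(x·I − A) (e.g. by cofactor expansion or by noting that A is similar to its Jordan form J, which has the same characteristic polynomial as A) gives
  χ_A(x) = x^5 - 25*x^4 + 250*x^3 - 1250*x^2 + 3125*x - 3125
which factors as (x - 5)^5. The eigenvalues (with algebraic multiplicities) are λ = 5 with multiplicity 5.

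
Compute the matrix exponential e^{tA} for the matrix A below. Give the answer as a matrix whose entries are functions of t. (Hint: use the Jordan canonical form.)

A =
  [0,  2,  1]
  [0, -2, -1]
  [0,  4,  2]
e^{tA} =
  [1, 2*t, t]
  [0, 1 - 2*t, -t]
  [0, 4*t, 2*t + 1]

Strategy: write A = P · J · P⁻¹ where J is a Jordan canonical form, so e^{tA} = P · e^{tJ} · P⁻¹, and e^{tJ} can be computed block-by-block.

A has Jordan form
J =
  [0, 1, 0]
  [0, 0, 0]
  [0, 0, 0]
(up to reordering of blocks).

Per-block formulas:
  For a 1×1 block at λ = 0: exp(t · [0]) = [e^(0t)].
  For a 2×2 Jordan block J_2(0): exp(t · J_2(0)) = e^(0t)·(I + t·N), where N is the 2×2 nilpotent shift.

After assembling e^{tJ} and conjugating by P, we get:

e^{tA} =
  [1, 2*t, t]
  [0, 1 - 2*t, -t]
  [0, 4*t, 2*t + 1]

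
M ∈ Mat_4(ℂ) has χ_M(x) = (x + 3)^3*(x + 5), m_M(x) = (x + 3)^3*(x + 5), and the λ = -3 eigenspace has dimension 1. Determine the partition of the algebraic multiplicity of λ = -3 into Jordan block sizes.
Block sizes for λ = -3: [3]

Step 1 — from the characteristic polynomial, algebraic multiplicity of λ = -3 is 3. From dim ker(M − (-3)·I) = 1, there are exactly 1 Jordan blocks for λ = -3.
Step 2 — from the minimal polynomial, the factor (x + 3)^3 tells us the largest block for λ = -3 has size 3.
Step 3 — with total size 3, 1 blocks, and largest block 3, the block sizes (in nonincreasing order) are [3].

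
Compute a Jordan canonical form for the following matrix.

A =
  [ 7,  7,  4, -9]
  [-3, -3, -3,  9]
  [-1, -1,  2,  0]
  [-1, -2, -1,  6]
J_2(3) ⊕ J_2(3)

The characteristic polynomial is
  det(x·I − A) = x^4 - 12*x^3 + 54*x^2 - 108*x + 81 = (x - 3)^4

Eigenvalues and multiplicities (the geometric multiplicity of λ is n − rank(A − λI), which equals the number of Jordan blocks for λ):
  λ = 3: algebraic multiplicity = 4, geometric multiplicity = 2

Determining the block sizes for each eigenvalue:
  λ = 3: with am = 4 and gm = 2, the partition is not yet determined (e.g. several partitions of 4 into 2 parts exist). Let N = A − (3)·I. Computing rank(N^1) = 2, rank(N^2) = 0; the number of blocks of size ≥ j is rank(N^{j−1}) − rank(N^j), giving [2, 2]. So we have 2 block(s) of size 2 → block sizes [2, 2]

Assembling the blocks gives a Jordan form
J =
  [3, 1, 0, 0]
  [0, 3, 0, 0]
  [0, 0, 3, 1]
  [0, 0, 0, 3]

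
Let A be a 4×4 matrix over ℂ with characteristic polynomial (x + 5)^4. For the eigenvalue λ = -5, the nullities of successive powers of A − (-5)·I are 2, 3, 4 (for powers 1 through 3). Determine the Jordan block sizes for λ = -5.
Block sizes for λ = -5: [3, 1]

From the dimensions of kernels of powers, the number of Jordan blocks of size at least j is d_j − d_{j−1} where d_j = dim ker(N^j) (with d_0 = 0). Computing the differences gives [2, 1, 1].
The number of blocks of size exactly k is (#blocks of size ≥ k) − (#blocks of size ≥ k + 1), so the partition is: 1 block(s) of size 1, 1 block(s) of size 3.
In nonincreasing order the block sizes are [3, 1].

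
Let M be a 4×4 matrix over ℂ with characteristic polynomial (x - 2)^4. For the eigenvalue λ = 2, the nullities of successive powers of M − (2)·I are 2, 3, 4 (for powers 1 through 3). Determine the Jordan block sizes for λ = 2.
Block sizes for λ = 2: [3, 1]

From the dimensions of kernels of powers, the number of Jordan blocks of size at least j is d_j − d_{j−1} where d_j = dim ker(N^j) (with d_0 = 0). Computing the differences gives [2, 1, 1].
The number of blocks of size exactly k is (#blocks of size ≥ k) − (#blocks of size ≥ k + 1), so the partition is: 1 block(s) of size 1, 1 block(s) of size 3.
In nonincreasing order the block sizes are [3, 1].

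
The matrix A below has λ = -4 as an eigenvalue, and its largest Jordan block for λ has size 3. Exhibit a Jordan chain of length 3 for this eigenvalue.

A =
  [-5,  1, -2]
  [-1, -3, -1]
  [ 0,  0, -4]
A Jordan chain for λ = -4 of length 3:
v_1 = (1, 1, 0)ᵀ
v_2 = (-2, -1, 0)ᵀ
v_3 = (0, 0, 1)ᵀ

Let N = A − (-4)·I. We want v_3 with N^3 v_3 = 0 but N^2 v_3 ≠ 0; then v_{j-1} := N · v_j for j = 3, …, 2.

Pick v_3 = (0, 0, 1)ᵀ.
Then v_2 = N · v_3 = (-2, -1, 0)ᵀ.
Then v_1 = N · v_2 = (1, 1, 0)ᵀ.

Sanity check: (A − (-4)·I) v_1 = (0, 0, 0)ᵀ = 0. ✓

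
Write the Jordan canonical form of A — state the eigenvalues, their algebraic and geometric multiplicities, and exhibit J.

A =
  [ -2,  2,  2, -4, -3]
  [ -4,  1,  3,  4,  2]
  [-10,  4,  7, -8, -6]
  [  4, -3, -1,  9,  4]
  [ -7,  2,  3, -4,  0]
J_3(3) ⊕ J_2(3)

The characteristic polynomial is
  det(x·I − A) = x^5 - 15*x^4 + 90*x^3 - 270*x^2 + 405*x - 243 = (x - 3)^5

Eigenvalues and multiplicities (the geometric multiplicity of λ is n − rank(A − λI), which equals the number of Jordan blocks for λ):
  λ = 3: algebraic multiplicity = 5, geometric multiplicity = 2

Determining the block sizes for each eigenvalue:
  λ = 3: with am = 5 and gm = 2, the partition is not yet determined (e.g. several partitions of 5 into 2 parts exist). Let N = A − (3)·I. Computing rank(N^1) = 3, rank(N^2) = 1, rank(N^3) = 0; the number of blocks of size ≥ j is rank(N^{j−1}) − rank(N^j), giving [2, 2, 1]. So we have 1 block(s) of size 3, 1 block(s) of size 2 → block sizes [3, 2]

Assembling the blocks gives a Jordan form
J =
  [3, 1, 0, 0, 0]
  [0, 3, 1, 0, 0]
  [0, 0, 3, 0, 0]
  [0, 0, 0, 3, 1]
  [0, 0, 0, 0, 3]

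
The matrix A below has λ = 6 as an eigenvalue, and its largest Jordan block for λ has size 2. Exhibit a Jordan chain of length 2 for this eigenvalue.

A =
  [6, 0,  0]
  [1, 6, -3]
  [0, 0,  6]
A Jordan chain for λ = 6 of length 2:
v_1 = (0, 1, 0)ᵀ
v_2 = (1, 0, 0)ᵀ

Let N = A − (6)·I. We want v_2 with N^2 v_2 = 0 but N^1 v_2 ≠ 0; then v_{j-1} := N · v_j for j = 2, …, 2.

Pick v_2 = (1, 0, 0)ᵀ.
Then v_1 = N · v_2 = (0, 1, 0)ᵀ.

Sanity check: (A − (6)·I) v_1 = (0, 0, 0)ᵀ = 0. ✓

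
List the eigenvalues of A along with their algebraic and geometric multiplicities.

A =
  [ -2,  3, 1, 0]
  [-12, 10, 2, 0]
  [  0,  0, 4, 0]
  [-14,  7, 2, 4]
λ = 4: alg = 4, geom = 2

Step 1 — factor the characteristic polynomial to read off the algebraic multiplicities:
  χ_A(x) = (x - 4)^4

Step 2 — compute geometric multiplicities via the rank-nullity identity g(λ) = n − rank(A − λI):
  rank(A − (4)·I) = 2, so dim ker(A − (4)·I) = n − 2 = 2

Summary:
  λ = 4: algebraic multiplicity = 4, geometric multiplicity = 2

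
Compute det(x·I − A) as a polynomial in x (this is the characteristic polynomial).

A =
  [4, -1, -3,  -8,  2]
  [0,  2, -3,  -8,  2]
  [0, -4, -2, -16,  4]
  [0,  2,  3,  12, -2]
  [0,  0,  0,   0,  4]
x^5 - 20*x^4 + 160*x^3 - 640*x^2 + 1280*x - 1024

Expanding det(x·I − A) (e.g. by cofactor expansion or by noting that A is similar to its Jordan form J, which has the same characteristic polynomial as A) gives
  χ_A(x) = x^5 - 20*x^4 + 160*x^3 - 640*x^2 + 1280*x - 1024
which factors as (x - 4)^5. The eigenvalues (with algebraic multiplicities) are λ = 4 with multiplicity 5.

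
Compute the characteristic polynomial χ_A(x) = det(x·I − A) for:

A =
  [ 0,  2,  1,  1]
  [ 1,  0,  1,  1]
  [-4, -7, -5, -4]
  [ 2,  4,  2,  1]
x^4 + 4*x^3 + 6*x^2 + 4*x + 1

Expanding det(x·I − A) (e.g. by cofactor expansion or by noting that A is similar to its Jordan form J, which has the same characteristic polynomial as A) gives
  χ_A(x) = x^4 + 4*x^3 + 6*x^2 + 4*x + 1
which factors as (x + 1)^4. The eigenvalues (with algebraic multiplicities) are λ = -1 with multiplicity 4.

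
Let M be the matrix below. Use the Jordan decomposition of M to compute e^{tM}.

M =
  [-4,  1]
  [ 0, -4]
e^{tM} =
  [exp(-4*t), t*exp(-4*t)]
  [0, exp(-4*t)]

Strategy: write M = P · J · P⁻¹ where J is a Jordan canonical form, so e^{tM} = P · e^{tJ} · P⁻¹, and e^{tJ} can be computed block-by-block.

M has Jordan form
J =
  [-4,  1]
  [ 0, -4]
(up to reordering of blocks).

Per-block formulas:
  For a 2×2 Jordan block J_2(-4): exp(t · J_2(-4)) = e^(-4t)·(I + t·N), where N is the 2×2 nilpotent shift.

After assembling e^{tJ} and conjugating by P, we get:

e^{tM} =
  [exp(-4*t), t*exp(-4*t)]
  [0, exp(-4*t)]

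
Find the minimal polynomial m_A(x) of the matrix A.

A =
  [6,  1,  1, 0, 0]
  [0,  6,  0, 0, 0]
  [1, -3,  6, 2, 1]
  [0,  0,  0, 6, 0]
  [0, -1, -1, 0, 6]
x^3 - 18*x^2 + 108*x - 216

The characteristic polynomial is χ_A(x) = (x - 6)^5, so the eigenvalues are known. The minimal polynomial is
  m_A(x) = Π_λ (x − λ)^{k_λ}
where k_λ is the size of the *largest* Jordan block for λ (equivalently, the smallest k with (A − λI)^k v = 0 for every generalised eigenvector v of λ).

  λ = 6: largest Jordan block has size 3, contributing (x − 6)^3

So m_A(x) = (x - 6)^3 = x^3 - 18*x^2 + 108*x - 216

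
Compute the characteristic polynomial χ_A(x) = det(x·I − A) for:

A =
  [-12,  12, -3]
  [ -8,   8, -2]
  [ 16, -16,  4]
x^3

Expanding det(x·I − A) (e.g. by cofactor expansion or by noting that A is similar to its Jordan form J, which has the same characteristic polynomial as A) gives
  χ_A(x) = x^3
which factors as x^3. The eigenvalues (with algebraic multiplicities) are λ = 0 with multiplicity 3.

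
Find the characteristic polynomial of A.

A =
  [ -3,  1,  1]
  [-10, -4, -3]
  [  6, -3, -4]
x^3 + 11*x^2 + 35*x + 25

Expanding det(x·I − A) (e.g. by cofactor expansion or by noting that A is similar to its Jordan form J, which has the same characteristic polynomial as A) gives
  χ_A(x) = x^3 + 11*x^2 + 35*x + 25
which factors as (x + 1)*(x + 5)^2. The eigenvalues (with algebraic multiplicities) are λ = -5 with multiplicity 2, λ = -1 with multiplicity 1.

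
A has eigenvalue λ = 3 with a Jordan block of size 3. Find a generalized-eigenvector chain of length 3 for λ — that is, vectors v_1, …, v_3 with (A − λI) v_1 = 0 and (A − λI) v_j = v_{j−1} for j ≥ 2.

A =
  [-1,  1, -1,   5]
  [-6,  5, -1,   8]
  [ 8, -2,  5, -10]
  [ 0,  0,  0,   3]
A Jordan chain for λ = 3 of length 3:
v_1 = (2, 4, -4, 0)ᵀ
v_2 = (-4, -6, 8, 0)ᵀ
v_3 = (1, 0, 0, 0)ᵀ

Let N = A − (3)·I. We want v_3 with N^3 v_3 = 0 but N^2 v_3 ≠ 0; then v_{j-1} := N · v_j for j = 3, …, 2.

Pick v_3 = (1, 0, 0, 0)ᵀ.
Then v_2 = N · v_3 = (-4, -6, 8, 0)ᵀ.
Then v_1 = N · v_2 = (2, 4, -4, 0)ᵀ.

Sanity check: (A − (3)·I) v_1 = (0, 0, 0, 0)ᵀ = 0. ✓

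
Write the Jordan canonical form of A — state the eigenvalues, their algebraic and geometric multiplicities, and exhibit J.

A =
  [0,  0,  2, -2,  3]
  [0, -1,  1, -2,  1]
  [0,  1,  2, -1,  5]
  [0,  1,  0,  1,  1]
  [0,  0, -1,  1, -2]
J_3(0) ⊕ J_2(0)

The characteristic polynomial is
  det(x·I − A) = x^5

Eigenvalues and multiplicities (the geometric multiplicity of λ is n − rank(A − λI), which equals the number of Jordan blocks for λ):
  λ = 0: algebraic multiplicity = 5, geometric multiplicity = 2

Determining the block sizes for each eigenvalue:
  λ = 0: with am = 5 and gm = 2, the partition is not yet determined (e.g. several partitions of 5 into 2 parts exist). Let N = A − (0)·I. Computing rank(N^1) = 3, rank(N^2) = 1, rank(N^3) = 0; the number of blocks of size ≥ j is rank(N^{j−1}) − rank(N^j), giving [2, 2, 1]. So we have 1 block(s) of size 3, 1 block(s) of size 2 → block sizes [3, 2]

Assembling the blocks gives a Jordan form
J =
  [0, 1, 0, 0, 0]
  [0, 0, 1, 0, 0]
  [0, 0, 0, 0, 0]
  [0, 0, 0, 0, 1]
  [0, 0, 0, 0, 0]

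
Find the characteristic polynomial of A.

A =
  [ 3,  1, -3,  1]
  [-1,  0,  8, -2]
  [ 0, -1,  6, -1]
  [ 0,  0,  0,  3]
x^4 - 12*x^3 + 54*x^2 - 108*x + 81

Expanding det(x·I − A) (e.g. by cofactor expansion or by noting that A is similar to its Jordan form J, which has the same characteristic polynomial as A) gives
  χ_A(x) = x^4 - 12*x^3 + 54*x^2 - 108*x + 81
which factors as (x - 3)^4. The eigenvalues (with algebraic multiplicities) are λ = 3 with multiplicity 4.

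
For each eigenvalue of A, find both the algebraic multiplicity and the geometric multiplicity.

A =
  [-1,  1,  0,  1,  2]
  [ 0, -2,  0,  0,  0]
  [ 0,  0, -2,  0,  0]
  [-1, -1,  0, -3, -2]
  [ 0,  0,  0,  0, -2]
λ = -2: alg = 5, geom = 4

Step 1 — factor the characteristic polynomial to read off the algebraic multiplicities:
  χ_A(x) = (x + 2)^5

Step 2 — compute geometric multiplicities via the rank-nullity identity g(λ) = n − rank(A − λI):
  rank(A − (-2)·I) = 1, so dim ker(A − (-2)·I) = n − 1 = 4

Summary:
  λ = -2: algebraic multiplicity = 5, geometric multiplicity = 4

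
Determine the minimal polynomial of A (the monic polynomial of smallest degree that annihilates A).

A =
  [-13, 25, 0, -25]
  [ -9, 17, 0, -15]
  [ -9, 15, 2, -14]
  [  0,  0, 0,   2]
x^2 - 4*x + 4

The characteristic polynomial is χ_A(x) = (x - 2)^4, so the eigenvalues are known. The minimal polynomial is
  m_A(x) = Π_λ (x − λ)^{k_λ}
where k_λ is the size of the *largest* Jordan block for λ (equivalently, the smallest k with (A − λI)^k v = 0 for every generalised eigenvector v of λ).

  λ = 2: largest Jordan block has size 2, contributing (x − 2)^2

So m_A(x) = (x - 2)^2 = x^2 - 4*x + 4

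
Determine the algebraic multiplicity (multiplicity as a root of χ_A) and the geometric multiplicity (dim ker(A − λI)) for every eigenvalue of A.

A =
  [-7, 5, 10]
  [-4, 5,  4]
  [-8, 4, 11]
λ = 3: alg = 3, geom = 2

Step 1 — factor the characteristic polynomial to read off the algebraic multiplicities:
  χ_A(x) = (x - 3)^3

Step 2 — compute geometric multiplicities via the rank-nullity identity g(λ) = n − rank(A − λI):
  rank(A − (3)·I) = 1, so dim ker(A − (3)·I) = n − 1 = 2

Summary:
  λ = 3: algebraic multiplicity = 3, geometric multiplicity = 2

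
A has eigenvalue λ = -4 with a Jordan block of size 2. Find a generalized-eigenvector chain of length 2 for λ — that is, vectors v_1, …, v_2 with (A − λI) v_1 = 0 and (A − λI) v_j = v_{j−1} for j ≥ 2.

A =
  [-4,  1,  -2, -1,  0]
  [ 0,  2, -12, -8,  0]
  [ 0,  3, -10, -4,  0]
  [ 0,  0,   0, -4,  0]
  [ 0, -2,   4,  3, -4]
A Jordan chain for λ = -4 of length 2:
v_1 = (1, 6, 3, 0, -2)ᵀ
v_2 = (0, 1, 0, 0, 0)ᵀ

Let N = A − (-4)·I. We want v_2 with N^2 v_2 = 0 but N^1 v_2 ≠ 0; then v_{j-1} := N · v_j for j = 2, …, 2.

Pick v_2 = (0, 1, 0, 0, 0)ᵀ.
Then v_1 = N · v_2 = (1, 6, 3, 0, -2)ᵀ.

Sanity check: (A − (-4)·I) v_1 = (0, 0, 0, 0, 0)ᵀ = 0. ✓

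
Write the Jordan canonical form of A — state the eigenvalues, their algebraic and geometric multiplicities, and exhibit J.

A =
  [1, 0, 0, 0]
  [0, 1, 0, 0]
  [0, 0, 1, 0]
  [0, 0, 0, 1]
J_1(1) ⊕ J_1(1) ⊕ J_1(1) ⊕ J_1(1)

The characteristic polynomial is
  det(x·I − A) = x^4 - 4*x^3 + 6*x^2 - 4*x + 1 = (x - 1)^4

Eigenvalues and multiplicities (the geometric multiplicity of λ is n − rank(A − λI), which equals the number of Jordan blocks for λ):
  λ = 1: algebraic multiplicity = 4, geometric multiplicity = 4

Determining the block sizes for each eigenvalue:
  λ = 1: gm = am = 4, so every block has size 1 → block sizes [1, 1, 1, 1]

Assembling the blocks gives a Jordan form
J =
  [1, 0, 0, 0]
  [0, 1, 0, 0]
  [0, 0, 1, 0]
  [0, 0, 0, 1]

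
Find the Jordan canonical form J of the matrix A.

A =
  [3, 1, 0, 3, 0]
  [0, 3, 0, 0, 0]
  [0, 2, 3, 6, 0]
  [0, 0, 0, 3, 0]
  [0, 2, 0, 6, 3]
J_2(3) ⊕ J_1(3) ⊕ J_1(3) ⊕ J_1(3)

The characteristic polynomial is
  det(x·I − A) = x^5 - 15*x^4 + 90*x^3 - 270*x^2 + 405*x - 243 = (x - 3)^5

Eigenvalues and multiplicities (the geometric multiplicity of λ is n − rank(A − λI), which equals the number of Jordan blocks for λ):
  λ = 3: algebraic multiplicity = 5, geometric multiplicity = 4

Determining the block sizes for each eigenvalue:
  λ = 3: 4 blocks summing to 5 forces exactly one block of size 2 and the rest size 1 → block sizes [2, 1, 1, 1]

Assembling the blocks gives a Jordan form
J =
  [3, 1, 0, 0, 0]
  [0, 3, 0, 0, 0]
  [0, 0, 3, 0, 0]
  [0, 0, 0, 3, 0]
  [0, 0, 0, 0, 3]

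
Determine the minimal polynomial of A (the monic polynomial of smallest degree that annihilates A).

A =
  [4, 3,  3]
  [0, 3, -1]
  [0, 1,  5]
x^2 - 8*x + 16

The characteristic polynomial is χ_A(x) = (x - 4)^3, so the eigenvalues are known. The minimal polynomial is
  m_A(x) = Π_λ (x − λ)^{k_λ}
where k_λ is the size of the *largest* Jordan block for λ (equivalently, the smallest k with (A − λI)^k v = 0 for every generalised eigenvector v of λ).

  λ = 4: largest Jordan block has size 2, contributing (x − 4)^2

So m_A(x) = (x - 4)^2 = x^2 - 8*x + 16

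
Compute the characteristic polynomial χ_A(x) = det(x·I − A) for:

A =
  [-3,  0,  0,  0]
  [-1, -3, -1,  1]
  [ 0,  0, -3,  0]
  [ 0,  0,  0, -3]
x^4 + 12*x^3 + 54*x^2 + 108*x + 81

Expanding det(x·I − A) (e.g. by cofactor expansion or by noting that A is similar to its Jordan form J, which has the same characteristic polynomial as A) gives
  χ_A(x) = x^4 + 12*x^3 + 54*x^2 + 108*x + 81
which factors as (x + 3)^4. The eigenvalues (with algebraic multiplicities) are λ = -3 with multiplicity 4.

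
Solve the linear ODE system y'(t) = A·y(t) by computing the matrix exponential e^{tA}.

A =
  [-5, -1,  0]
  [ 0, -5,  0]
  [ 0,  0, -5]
e^{tA} =
  [exp(-5*t), -t*exp(-5*t), 0]
  [0, exp(-5*t), 0]
  [0, 0, exp(-5*t)]

Strategy: write A = P · J · P⁻¹ where J is a Jordan canonical form, so e^{tA} = P · e^{tJ} · P⁻¹, and e^{tJ} can be computed block-by-block.

A has Jordan form
J =
  [-5,  1,  0]
  [ 0, -5,  0]
  [ 0,  0, -5]
(up to reordering of blocks).

Per-block formulas:
  For a 2×2 Jordan block J_2(-5): exp(t · J_2(-5)) = e^(-5t)·(I + t·N), where N is the 2×2 nilpotent shift.
  For a 1×1 block at λ = -5: exp(t · [-5]) = [e^(-5t)].

After assembling e^{tJ} and conjugating by P, we get:

e^{tA} =
  [exp(-5*t), -t*exp(-5*t), 0]
  [0, exp(-5*t), 0]
  [0, 0, exp(-5*t)]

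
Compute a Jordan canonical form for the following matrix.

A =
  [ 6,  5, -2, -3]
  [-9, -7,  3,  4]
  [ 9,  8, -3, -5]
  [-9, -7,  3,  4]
J_2(0) ⊕ J_2(0)

The characteristic polynomial is
  det(x·I − A) = x^4

Eigenvalues and multiplicities (the geometric multiplicity of λ is n − rank(A − λI), which equals the number of Jordan blocks for λ):
  λ = 0: algebraic multiplicity = 4, geometric multiplicity = 2

Determining the block sizes for each eigenvalue:
  λ = 0: with am = 4 and gm = 2, the partition is not yet determined (e.g. several partitions of 4 into 2 parts exist). Let N = A − (0)·I. Computing rank(N^1) = 2, rank(N^2) = 0; the number of blocks of size ≥ j is rank(N^{j−1}) − rank(N^j), giving [2, 2]. So we have 2 block(s) of size 2 → block sizes [2, 2]

Assembling the blocks gives a Jordan form
J =
  [0, 1, 0, 0]
  [0, 0, 0, 0]
  [0, 0, 0, 1]
  [0, 0, 0, 0]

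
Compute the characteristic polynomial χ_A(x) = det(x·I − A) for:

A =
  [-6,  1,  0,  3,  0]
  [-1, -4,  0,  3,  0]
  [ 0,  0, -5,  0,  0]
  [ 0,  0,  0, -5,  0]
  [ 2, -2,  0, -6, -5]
x^5 + 25*x^4 + 250*x^3 + 1250*x^2 + 3125*x + 3125

Expanding det(x·I − A) (e.g. by cofactor expansion or by noting that A is similar to its Jordan form J, which has the same characteristic polynomial as A) gives
  χ_A(x) = x^5 + 25*x^4 + 250*x^3 + 1250*x^2 + 3125*x + 3125
which factors as (x + 5)^5. The eigenvalues (with algebraic multiplicities) are λ = -5 with multiplicity 5.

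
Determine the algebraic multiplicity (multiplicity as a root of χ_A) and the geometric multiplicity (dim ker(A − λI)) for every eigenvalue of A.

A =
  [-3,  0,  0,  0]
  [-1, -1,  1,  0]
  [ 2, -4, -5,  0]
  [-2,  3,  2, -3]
λ = -3: alg = 4, geom = 2

Step 1 — factor the characteristic polynomial to read off the algebraic multiplicities:
  χ_A(x) = (x + 3)^4

Step 2 — compute geometric multiplicities via the rank-nullity identity g(λ) = n − rank(A − λI):
  rank(A − (-3)·I) = 2, so dim ker(A − (-3)·I) = n − 2 = 2

Summary:
  λ = -3: algebraic multiplicity = 4, geometric multiplicity = 2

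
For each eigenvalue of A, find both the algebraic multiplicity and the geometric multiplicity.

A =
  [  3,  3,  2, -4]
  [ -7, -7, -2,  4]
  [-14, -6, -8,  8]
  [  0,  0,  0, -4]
λ = -4: alg = 4, geom = 3

Step 1 — factor the characteristic polynomial to read off the algebraic multiplicities:
  χ_A(x) = (x + 4)^4

Step 2 — compute geometric multiplicities via the rank-nullity identity g(λ) = n − rank(A − λI):
  rank(A − (-4)·I) = 1, so dim ker(A − (-4)·I) = n − 1 = 3

Summary:
  λ = -4: algebraic multiplicity = 4, geometric multiplicity = 3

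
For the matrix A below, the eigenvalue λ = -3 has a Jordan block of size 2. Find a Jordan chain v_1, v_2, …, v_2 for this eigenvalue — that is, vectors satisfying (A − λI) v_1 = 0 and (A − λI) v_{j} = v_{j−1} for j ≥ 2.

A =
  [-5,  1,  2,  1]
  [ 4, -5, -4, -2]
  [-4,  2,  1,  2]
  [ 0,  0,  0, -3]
A Jordan chain for λ = -3 of length 2:
v_1 = (-2, 4, -4, 0)ᵀ
v_2 = (1, 0, 0, 0)ᵀ

Let N = A − (-3)·I. We want v_2 with N^2 v_2 = 0 but N^1 v_2 ≠ 0; then v_{j-1} := N · v_j for j = 2, …, 2.

Pick v_2 = (1, 0, 0, 0)ᵀ.
Then v_1 = N · v_2 = (-2, 4, -4, 0)ᵀ.

Sanity check: (A − (-3)·I) v_1 = (0, 0, 0, 0)ᵀ = 0. ✓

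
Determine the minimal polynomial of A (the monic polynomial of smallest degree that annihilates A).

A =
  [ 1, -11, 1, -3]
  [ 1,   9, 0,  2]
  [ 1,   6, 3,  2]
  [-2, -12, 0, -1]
x^3 - 9*x^2 + 27*x - 27

The characteristic polynomial is χ_A(x) = (x - 3)^4, so the eigenvalues are known. The minimal polynomial is
  m_A(x) = Π_λ (x − λ)^{k_λ}
where k_λ is the size of the *largest* Jordan block for λ (equivalently, the smallest k with (A − λI)^k v = 0 for every generalised eigenvector v of λ).

  λ = 3: largest Jordan block has size 3, contributing (x − 3)^3

So m_A(x) = (x - 3)^3 = x^3 - 9*x^2 + 27*x - 27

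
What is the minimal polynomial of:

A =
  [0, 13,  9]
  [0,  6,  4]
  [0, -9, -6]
x^3

The characteristic polynomial is χ_A(x) = x^3, so the eigenvalues are known. The minimal polynomial is
  m_A(x) = Π_λ (x − λ)^{k_λ}
where k_λ is the size of the *largest* Jordan block for λ (equivalently, the smallest k with (A − λI)^k v = 0 for every generalised eigenvector v of λ).

  λ = 0: largest Jordan block has size 3, contributing (x − 0)^3

So m_A(x) = x^3 = x^3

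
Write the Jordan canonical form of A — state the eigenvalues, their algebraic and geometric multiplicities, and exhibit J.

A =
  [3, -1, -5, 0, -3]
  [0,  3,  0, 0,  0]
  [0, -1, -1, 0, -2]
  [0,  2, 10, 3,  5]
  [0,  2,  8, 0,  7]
J_3(3) ⊕ J_2(3)

The characteristic polynomial is
  det(x·I − A) = x^5 - 15*x^4 + 90*x^3 - 270*x^2 + 405*x - 243 = (x - 3)^5

Eigenvalues and multiplicities (the geometric multiplicity of λ is n − rank(A − λI), which equals the number of Jordan blocks for λ):
  λ = 3: algebraic multiplicity = 5, geometric multiplicity = 2

Determining the block sizes for each eigenvalue:
  λ = 3: with am = 5 and gm = 2, the partition is not yet determined (e.g. several partitions of 5 into 2 parts exist). Let N = A − (3)·I. Computing rank(N^1) = 3, rank(N^2) = 1, rank(N^3) = 0; the number of blocks of size ≥ j is rank(N^{j−1}) − rank(N^j), giving [2, 2, 1]. So we have 1 block(s) of size 3, 1 block(s) of size 2 → block sizes [3, 2]

Assembling the blocks gives a Jordan form
J =
  [3, 1, 0, 0, 0]
  [0, 3, 1, 0, 0]
  [0, 0, 3, 0, 0]
  [0, 0, 0, 3, 1]
  [0, 0, 0, 0, 3]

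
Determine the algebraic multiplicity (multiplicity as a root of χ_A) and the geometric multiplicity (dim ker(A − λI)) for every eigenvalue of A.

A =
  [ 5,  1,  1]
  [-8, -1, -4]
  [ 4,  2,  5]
λ = 3: alg = 3, geom = 2

Step 1 — factor the characteristic polynomial to read off the algebraic multiplicities:
  χ_A(x) = (x - 3)^3

Step 2 — compute geometric multiplicities via the rank-nullity identity g(λ) = n − rank(A − λI):
  rank(A − (3)·I) = 1, so dim ker(A − (3)·I) = n − 1 = 2

Summary:
  λ = 3: algebraic multiplicity = 3, geometric multiplicity = 2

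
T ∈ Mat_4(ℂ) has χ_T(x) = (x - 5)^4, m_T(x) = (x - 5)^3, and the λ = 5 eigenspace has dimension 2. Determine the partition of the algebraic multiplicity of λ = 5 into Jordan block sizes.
Block sizes for λ = 5: [3, 1]

Step 1 — from the characteristic polynomial, algebraic multiplicity of λ = 5 is 4. From dim ker(T − (5)·I) = 2, there are exactly 2 Jordan blocks for λ = 5.
Step 2 — from the minimal polynomial, the factor (x − 5)^3 tells us the largest block for λ = 5 has size 3.
Step 3 — with total size 4, 2 blocks, and largest block 3, the block sizes (in nonincreasing order) are [3, 1].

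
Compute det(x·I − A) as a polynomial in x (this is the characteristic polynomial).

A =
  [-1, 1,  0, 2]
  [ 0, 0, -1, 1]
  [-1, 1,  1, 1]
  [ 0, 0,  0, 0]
x^4

Expanding det(x·I − A) (e.g. by cofactor expansion or by noting that A is similar to its Jordan form J, which has the same characteristic polynomial as A) gives
  χ_A(x) = x^4
which factors as x^4. The eigenvalues (with algebraic multiplicities) are λ = 0 with multiplicity 4.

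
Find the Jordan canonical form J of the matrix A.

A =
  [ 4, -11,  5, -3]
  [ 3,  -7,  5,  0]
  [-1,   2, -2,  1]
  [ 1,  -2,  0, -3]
J_3(-2) ⊕ J_1(-2)

The characteristic polynomial is
  det(x·I − A) = x^4 + 8*x^3 + 24*x^2 + 32*x + 16 = (x + 2)^4

Eigenvalues and multiplicities (the geometric multiplicity of λ is n − rank(A − λI), which equals the number of Jordan blocks for λ):
  λ = -2: algebraic multiplicity = 4, geometric multiplicity = 2

Determining the block sizes for each eigenvalue:
  λ = -2: with am = 4 and gm = 2, the partition is not yet determined (e.g. several partitions of 4 into 2 parts exist). Let N = A − (-2)·I. Computing rank(N^1) = 2, rank(N^2) = 1, rank(N^3) = 0; the number of blocks of size ≥ j is rank(N^{j−1}) − rank(N^j), giving [2, 1, 1]. So we have 1 block(s) of size 3, 1 block(s) of size 1 → block sizes [3, 1]

Assembling the blocks gives a Jordan form
J =
  [-2,  1,  0,  0]
  [ 0, -2,  1,  0]
  [ 0,  0, -2,  0]
  [ 0,  0,  0, -2]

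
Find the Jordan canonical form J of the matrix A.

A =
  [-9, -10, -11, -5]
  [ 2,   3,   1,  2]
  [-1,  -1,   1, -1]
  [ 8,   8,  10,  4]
J_1(-4) ⊕ J_3(1)

The characteristic polynomial is
  det(x·I − A) = x^4 + x^3 - 9*x^2 + 11*x - 4 = (x - 1)^3*(x + 4)

Eigenvalues and multiplicities (the geometric multiplicity of λ is n − rank(A − λI), which equals the number of Jordan blocks for λ):
  λ = -4: algebraic multiplicity = 1, geometric multiplicity = 1
  λ = 1: algebraic multiplicity = 3, geometric multiplicity = 1

Determining the block sizes for each eigenvalue:
  λ = -4: one block (gm = 1), so the single block has size am = 1 → block sizes [1]
  λ = 1: one block (gm = 1), so the single block has size am = 3 → block sizes [3]

Assembling the blocks gives a Jordan form
J =
  [-4, 0, 0, 0]
  [ 0, 1, 1, 0]
  [ 0, 0, 1, 1]
  [ 0, 0, 0, 1]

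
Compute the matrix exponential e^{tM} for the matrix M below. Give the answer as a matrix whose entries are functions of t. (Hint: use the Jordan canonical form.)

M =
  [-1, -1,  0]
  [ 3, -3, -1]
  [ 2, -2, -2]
e^{tM} =
  [-t^2*exp(-2*t) + t*exp(-2*t) + exp(-2*t), -t*exp(-2*t), t^2*exp(-2*t)/2]
  [-t^2*exp(-2*t) + 3*t*exp(-2*t), -t*exp(-2*t) + exp(-2*t), t^2*exp(-2*t)/2 - t*exp(-2*t)]
  [-2*t^2*exp(-2*t) + 2*t*exp(-2*t), -2*t*exp(-2*t), t^2*exp(-2*t) + exp(-2*t)]

Strategy: write M = P · J · P⁻¹ where J is a Jordan canonical form, so e^{tM} = P · e^{tJ} · P⁻¹, and e^{tJ} can be computed block-by-block.

M has Jordan form
J =
  [-2,  1,  0]
  [ 0, -2,  1]
  [ 0,  0, -2]
(up to reordering of blocks).

Per-block formulas:
  For a 3×3 Jordan block J_3(-2): exp(t · J_3(-2)) = e^(-2t)·(I + t·N + (t^2/2)·N^2), where N is the 3×3 nilpotent shift.

After assembling e^{tJ} and conjugating by P, we get:

e^{tM} =
  [-t^2*exp(-2*t) + t*exp(-2*t) + exp(-2*t), -t*exp(-2*t), t^2*exp(-2*t)/2]
  [-t^2*exp(-2*t) + 3*t*exp(-2*t), -t*exp(-2*t) + exp(-2*t), t^2*exp(-2*t)/2 - t*exp(-2*t)]
  [-2*t^2*exp(-2*t) + 2*t*exp(-2*t), -2*t*exp(-2*t), t^2*exp(-2*t) + exp(-2*t)]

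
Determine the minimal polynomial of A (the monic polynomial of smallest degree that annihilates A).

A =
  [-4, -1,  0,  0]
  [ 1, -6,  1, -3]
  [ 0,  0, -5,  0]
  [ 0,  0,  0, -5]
x^3 + 15*x^2 + 75*x + 125

The characteristic polynomial is χ_A(x) = (x + 5)^4, so the eigenvalues are known. The minimal polynomial is
  m_A(x) = Π_λ (x − λ)^{k_λ}
where k_λ is the size of the *largest* Jordan block for λ (equivalently, the smallest k with (A − λI)^k v = 0 for every generalised eigenvector v of λ).

  λ = -5: largest Jordan block has size 3, contributing (x + 5)^3

So m_A(x) = (x + 5)^3 = x^3 + 15*x^2 + 75*x + 125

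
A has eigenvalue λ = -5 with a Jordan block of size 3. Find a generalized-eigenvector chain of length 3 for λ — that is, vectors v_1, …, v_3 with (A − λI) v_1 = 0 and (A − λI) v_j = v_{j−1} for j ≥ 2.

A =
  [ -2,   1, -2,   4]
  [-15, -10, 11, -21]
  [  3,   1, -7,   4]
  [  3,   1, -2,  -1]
A Jordan chain for λ = -5 of length 3:
v_1 = (1, -5, 1, 1)ᵀ
v_2 = (-2, 11, -2, -2)ᵀ
v_3 = (0, 0, 1, 0)ᵀ

Let N = A − (-5)·I. We want v_3 with N^3 v_3 = 0 but N^2 v_3 ≠ 0; then v_{j-1} := N · v_j for j = 3, …, 2.

Pick v_3 = (0, 0, 1, 0)ᵀ.
Then v_2 = N · v_3 = (-2, 11, -2, -2)ᵀ.
Then v_1 = N · v_2 = (1, -5, 1, 1)ᵀ.

Sanity check: (A − (-5)·I) v_1 = (0, 0, 0, 0)ᵀ = 0. ✓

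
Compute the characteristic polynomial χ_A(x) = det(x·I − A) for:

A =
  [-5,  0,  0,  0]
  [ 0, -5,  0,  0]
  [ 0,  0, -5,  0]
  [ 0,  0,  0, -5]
x^4 + 20*x^3 + 150*x^2 + 500*x + 625

Expanding det(x·I − A) (e.g. by cofactor expansion or by noting that A is similar to its Jordan form J, which has the same characteristic polynomial as A) gives
  χ_A(x) = x^4 + 20*x^3 + 150*x^2 + 500*x + 625
which factors as (x + 5)^4. The eigenvalues (with algebraic multiplicities) are λ = -5 with multiplicity 4.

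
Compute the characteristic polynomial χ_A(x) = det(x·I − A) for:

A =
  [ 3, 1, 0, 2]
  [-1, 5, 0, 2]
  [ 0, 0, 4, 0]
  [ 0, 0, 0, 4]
x^4 - 16*x^3 + 96*x^2 - 256*x + 256

Expanding det(x·I − A) (e.g. by cofactor expansion or by noting that A is similar to its Jordan form J, which has the same characteristic polynomial as A) gives
  χ_A(x) = x^4 - 16*x^3 + 96*x^2 - 256*x + 256
which factors as (x - 4)^4. The eigenvalues (with algebraic multiplicities) are λ = 4 with multiplicity 4.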